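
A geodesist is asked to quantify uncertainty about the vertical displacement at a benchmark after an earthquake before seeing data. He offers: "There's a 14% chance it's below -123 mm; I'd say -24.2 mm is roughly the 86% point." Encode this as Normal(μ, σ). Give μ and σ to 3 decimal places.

The p-quantile of Normal(μ,σ) is μ + z_p·σ, with z_{0.14} = -1.08 and z_{0.86} = 1.08.
Eliminate σ: μ = (z₂·x₁ − z₁·x₂)/(z₂ − z₁) = (1.08·-123 − (-1.08)·-24.2)/2.161 = -73.600.
Then σ = (x₂ − x₁)/(z₂ − z₁) = (-24.2 − -123)/2.161 = 45.727.

μ = -73.600, σ = 45.727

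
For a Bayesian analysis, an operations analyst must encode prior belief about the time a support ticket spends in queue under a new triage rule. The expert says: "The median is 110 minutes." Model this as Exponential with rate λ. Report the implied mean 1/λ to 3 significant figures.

mean ≈ 159 minutes

Exponential median = ln 2 / λ, so λ = ln 2 / 110.0 = 0.0063.
Mean = 1/λ = 159 minutes.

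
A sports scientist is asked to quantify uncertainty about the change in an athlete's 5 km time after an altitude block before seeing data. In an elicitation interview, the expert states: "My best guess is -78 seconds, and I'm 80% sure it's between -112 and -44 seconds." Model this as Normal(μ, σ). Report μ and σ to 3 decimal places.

A symmetric 80% interval runs μ ± z·σ with z = 1.282.
Half-width = 34, so σ = 34/1.282 = 26.530.
μ is the stated best guess, -78.000.

μ = -78.000, σ = 26.530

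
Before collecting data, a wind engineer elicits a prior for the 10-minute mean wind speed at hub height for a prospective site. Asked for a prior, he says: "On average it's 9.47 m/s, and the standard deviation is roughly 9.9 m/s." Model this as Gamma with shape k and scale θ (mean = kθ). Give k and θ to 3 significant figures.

k ≈ 0.915, θ ≈ 10.3

For Gamma(k, scale θ): mean = kθ, variance = kθ², so CV = 1/√k.
CV = SD/mean = 9.9/9.47 = 1.045, hence k = 1/CV² = 0.915.
Then θ = mean/k = 9.47/0.915 = 10.3.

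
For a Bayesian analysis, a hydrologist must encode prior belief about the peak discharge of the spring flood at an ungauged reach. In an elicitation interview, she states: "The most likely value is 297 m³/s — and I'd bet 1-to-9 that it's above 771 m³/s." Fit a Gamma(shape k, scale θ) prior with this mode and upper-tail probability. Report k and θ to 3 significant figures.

k ≈ 3.11, θ ≈ 141

Gamma(k,θ) with k>1 has mode (k−1)θ, so θ = 297/(k−1).
Need P(X < 771) = 0.9 with θ tied to k this way. Start at k = 2, θ = 297: P(X<771) ≈ 0.732.
Too low — raise k to concentrate. Iterating converges to k ≈ 3.11.
Then θ = 297/(3.11−1) ≈ 141.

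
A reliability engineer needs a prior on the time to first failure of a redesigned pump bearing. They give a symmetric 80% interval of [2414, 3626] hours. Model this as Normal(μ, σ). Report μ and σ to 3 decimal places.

μ = 3020.000, σ = 472.864

A symmetric 80% interval runs μ ± z·σ with z = 1.282.
Half-width = 606, so σ = 606/1.282 = 472.864.
μ is the interval midpoint, 3020.000.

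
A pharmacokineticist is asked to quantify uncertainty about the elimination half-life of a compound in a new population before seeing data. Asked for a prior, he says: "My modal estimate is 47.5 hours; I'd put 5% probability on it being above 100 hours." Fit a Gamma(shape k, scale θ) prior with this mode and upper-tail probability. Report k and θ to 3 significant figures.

k ≈ 5.98, θ ≈ 9.53

Gamma(k,θ) with k>1 has mode (k−1)θ, so θ = 47.5/(k−1).
Need P(X < 100) = 0.95 with θ tied to k this way. Start at k = 2, θ = 47.5: P(X<100) ≈ 0.622.
Too low — raise k to concentrate. Iterating converges to k ≈ 5.98.
Then θ = 47.5/(5.98−1) ≈ 9.53.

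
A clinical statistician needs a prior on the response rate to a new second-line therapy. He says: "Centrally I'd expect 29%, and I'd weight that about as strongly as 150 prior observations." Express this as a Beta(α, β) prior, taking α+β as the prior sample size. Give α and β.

α = 43.5, β = 106.5

Under the effective-sample-size interpretation, Beta(α, β) has prior mean α/(α+β) and prior sample size α+β.
So α+β = 150 and α/(α+β) = 0.29, giving α = 0.29·150 = 43.5 and β = 150 − 43.5 = 106.5.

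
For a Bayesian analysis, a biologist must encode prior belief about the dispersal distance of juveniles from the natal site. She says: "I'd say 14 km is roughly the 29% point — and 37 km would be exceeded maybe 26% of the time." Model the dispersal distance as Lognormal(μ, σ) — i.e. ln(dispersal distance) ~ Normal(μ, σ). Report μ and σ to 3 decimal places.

μ ≈ 3.088, σ ≈ 0.812

If T ~ Lognormal(μ,σ) then ln T ~ Normal(μ,σ), so the p-quantile of ln T is μ + z_p·σ.
ln(14) = 2.639 and ln(37) = 3.611; z_{0.29} = -0.5534, z_{0.74} = 0.6433.
σ = (3.611 − 2.639)/(0.6433 − (-0.5534)) = 0.812.
μ = 2.639 − (-0.5534)·0.812 = 3.088.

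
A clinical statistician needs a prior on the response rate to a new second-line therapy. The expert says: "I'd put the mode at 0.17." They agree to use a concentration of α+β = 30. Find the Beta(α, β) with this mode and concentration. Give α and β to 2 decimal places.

α = 5.76, β = 24.24

For α,β > 1 the Beta mode is (α−1)/(α+β−2). With α+β = 30, the mode is (α−1)/28.
Set (α−1)/28 = 0.17 → α = 1 + 0.17·28 = 5.76.
β = 30 − α = 24.24.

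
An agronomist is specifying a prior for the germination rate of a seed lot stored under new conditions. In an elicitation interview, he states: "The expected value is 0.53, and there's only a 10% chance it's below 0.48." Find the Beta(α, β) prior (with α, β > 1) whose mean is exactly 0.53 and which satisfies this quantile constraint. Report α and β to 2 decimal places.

With mean 0.53 fixed, write α = 0.53s, β = 0.47s where s = α+β.
Need P(θ < 0.48) = 0.1 under Beta(0.53s, 0.47s). Normal approximation: (q−m)/√(m(1−m)/s) ≈ z_{0.1} = -1.28, so s ≈ 0.53·0.47·(-1.28)²/(0.48−0.53)² = 163.6.
At s = 163.6: P(θ<0.48) ≈ 0.100. Adjusting to match 0.1 gives s ≈ 163.84.
So α = 0.53·163.84 ≈ 86.83, β = 0.47·163.84 ≈ 77.00.

α ≈ 86.83, β ≈ 77.00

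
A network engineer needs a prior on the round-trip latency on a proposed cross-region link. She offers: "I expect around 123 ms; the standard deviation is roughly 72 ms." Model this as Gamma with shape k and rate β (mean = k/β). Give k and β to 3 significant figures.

For Gamma(k, rate β): mean = k/β, variance = k/β², so CV = 1/√k.
CV = SD/mean = 72/123 = 0.5854, hence k = 1/CV² = 2.92.
Then β = k/mean = 2.92/123 = 0.0237.

k ≈ 2.92, β ≈ 0.0237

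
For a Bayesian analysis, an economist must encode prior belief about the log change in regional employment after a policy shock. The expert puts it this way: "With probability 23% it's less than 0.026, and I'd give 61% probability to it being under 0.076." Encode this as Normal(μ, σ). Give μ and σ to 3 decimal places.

For Normal(μ,σ), the p-quantile is μ + z_p·σ. Here z_{0.23} = -0.7388, z_{0.61} = 0.2793.
So 0.026 = μ − 0.7388σ and 0.076 = μ + 0.2793σ.
Subtracting: σ = (0.076 − 0.026)/(0.2793 − (-0.7388)) = 0.049.
Then μ = 0.026 − (-0.7388)·0.049 = 0.062.

μ = 0.062, σ = 0.049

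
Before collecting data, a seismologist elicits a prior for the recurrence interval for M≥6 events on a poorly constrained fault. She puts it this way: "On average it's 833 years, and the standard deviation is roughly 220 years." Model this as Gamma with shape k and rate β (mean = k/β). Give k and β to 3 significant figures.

For Gamma(k, rate β): mean = k/β, variance = k/β², so CV = 1/√k.
CV = SD/mean = 220/833 = 0.2641, hence k = 1/CV² = 14.3.
Then β = k/mean = 14.3/833 = 0.0172.

k ≈ 14.3, β ≈ 0.0172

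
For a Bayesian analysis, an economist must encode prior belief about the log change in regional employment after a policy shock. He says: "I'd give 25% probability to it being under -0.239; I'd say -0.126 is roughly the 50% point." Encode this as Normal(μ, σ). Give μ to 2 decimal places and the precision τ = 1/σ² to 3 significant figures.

μ = -0.13, τ = 35.6

The p-quantile of Normal(μ,σ) is μ + z_p·σ, with z_{0.25} = -0.6745 and z_{0.5} = 0.
Eliminate σ: μ = (z₂·x₁ − z₁·x₂)/(z₂ − z₁) = (0·-0.239 − (-0.6745)·-0.126)/0.6745 = -0.13.
Then σ = (x₂ − x₁)/(z₂ − z₁) = (-0.126 − -0.239)/0.6745 = 0.17.
Precision τ = 1/σ² = 1/0.1675² = 35.6.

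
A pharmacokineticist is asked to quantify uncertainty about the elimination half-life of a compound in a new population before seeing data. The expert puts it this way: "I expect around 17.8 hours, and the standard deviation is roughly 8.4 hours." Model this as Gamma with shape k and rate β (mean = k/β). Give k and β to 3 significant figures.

k ≈ 4.49, β ≈ 0.252

For Gamma(k, rate β): mean = k/β, variance = k/β², so CV = 1/√k.
CV = SD/mean = 8.4/17.8 = 0.4719, hence k = 1/CV² = 4.49.
Then β = k/mean = 4.49/17.8 = 0.252.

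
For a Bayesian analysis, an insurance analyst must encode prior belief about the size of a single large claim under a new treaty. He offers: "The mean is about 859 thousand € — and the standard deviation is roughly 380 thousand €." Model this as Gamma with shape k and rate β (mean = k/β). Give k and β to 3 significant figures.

For Gamma(k, rate β): mean = k/β, variance = k/β², so CV = 1/√k.
CV = SD/mean = 380/859 = 0.4424, hence k = 1/CV² = 5.11.
Then β = k/mean = 5.11/859 = 0.00595.

k ≈ 5.11, β ≈ 0.00595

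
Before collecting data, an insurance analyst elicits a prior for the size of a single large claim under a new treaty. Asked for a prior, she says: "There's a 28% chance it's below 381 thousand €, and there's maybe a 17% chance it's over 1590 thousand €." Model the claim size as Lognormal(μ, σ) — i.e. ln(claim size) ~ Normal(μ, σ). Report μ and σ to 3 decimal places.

μ ≈ 6.485, σ ≈ 0.930

If T ~ Lognormal(μ,σ) then ln T ~ Normal(μ,σ), so the p-quantile of ln T is μ + z_p·σ.
ln(381) = 5.943 and ln(1590) = 7.371; z_{0.28} = -0.5828, z_{0.83} = 0.9542.
σ = (7.371 − 5.943)/(0.9542 − (-0.5828)) = 0.930.
μ = 5.943 − (-0.5828)·0.930 = 6.485.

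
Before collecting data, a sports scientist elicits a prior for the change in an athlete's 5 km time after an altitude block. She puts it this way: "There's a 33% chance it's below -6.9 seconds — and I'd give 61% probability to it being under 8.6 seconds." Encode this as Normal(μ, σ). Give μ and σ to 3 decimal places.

μ = 2.580, σ = 21.551

For Normal(μ,σ), the p-quantile is μ + z_p·σ. Here z_{0.33} = -0.4399, z_{0.61} = 0.2793.
So -6.9 = μ − 0.4399σ and 8.6 = μ + 0.2793σ.
Subtracting: σ = (8.6 − -6.9)/(0.2793 − (-0.4399)) = 21.551.
Then μ = -6.9 − (-0.4399)·21.551 = 2.580.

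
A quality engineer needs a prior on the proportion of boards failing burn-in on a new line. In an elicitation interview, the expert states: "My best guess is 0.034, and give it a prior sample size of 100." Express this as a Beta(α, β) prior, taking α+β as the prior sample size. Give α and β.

Under the effective-sample-size interpretation, Beta(α, β) has prior mean α/(α+β) and prior sample size α+β.
So α+β = 100 and α/(α+β) = 0.034, giving α = 0.034·100 = 3.4 and β = 100 − 3.4 = 96.6.

α = 3.4, β = 96.6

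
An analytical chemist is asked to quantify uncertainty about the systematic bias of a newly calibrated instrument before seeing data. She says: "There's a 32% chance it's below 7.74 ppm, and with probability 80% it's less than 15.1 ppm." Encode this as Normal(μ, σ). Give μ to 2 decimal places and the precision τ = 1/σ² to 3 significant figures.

μ = 10.37, τ = 0.0316

For Normal(μ,σ), the p-quantile is μ + z_p·σ. Here z_{0.32} = -0.4677, z_{0.8} = 0.8416.
So 7.74 = μ − 0.4677σ and 15.1 = μ + 0.8416σ.
Subtracting: σ = (15.1 − 7.74)/(0.8416 − (-0.4677)) = 5.62.
Then μ = 7.74 − (-0.4677)·5.62 = 10.37.
Precision τ = 1/σ² = 1/5.621² = 0.0316.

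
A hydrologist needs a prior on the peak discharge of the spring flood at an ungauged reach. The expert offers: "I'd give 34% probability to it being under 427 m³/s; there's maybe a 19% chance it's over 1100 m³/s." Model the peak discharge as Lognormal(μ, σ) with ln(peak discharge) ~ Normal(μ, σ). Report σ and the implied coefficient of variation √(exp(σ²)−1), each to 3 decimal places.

If T ~ Lognormal(μ,σ) then ln T ~ Normal(μ,σ), so the p-quantile of ln T is μ + z_p·σ.
ln(427) = 6.057 and ln(1100) = 7.003; z_{0.34} = -0.4125, z_{0.81} = 0.8779.
σ = (7.003 − 6.057)/(0.8779 − (-0.4125)) = 0.733.
μ = 6.057 − (-0.4125)·0.733 = 6.359.
CV = √(exp(σ²)−1) = √(exp(0.5378)−1) = 0.844.

σ ≈ 0.733, CV ≈ 0.844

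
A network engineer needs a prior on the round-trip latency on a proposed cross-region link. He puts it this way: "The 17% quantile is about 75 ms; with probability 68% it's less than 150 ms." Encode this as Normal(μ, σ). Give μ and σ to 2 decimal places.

The p-quantile of Normal(μ,σ) is μ + z_p·σ, with z_{0.17} = -0.9542 and z_{0.68} = 0.4677.
Eliminate σ: μ = (z₂·x₁ − z₁·x₂)/(z₂ − z₁) = (0.4677·75 − (-0.9542)·150)/1.422 = 125.33.
Then σ = (x₂ − x₁)/(z₂ − z₁) = (150 − 75)/1.422 = 52.75.

μ = 125.33, σ = 52.75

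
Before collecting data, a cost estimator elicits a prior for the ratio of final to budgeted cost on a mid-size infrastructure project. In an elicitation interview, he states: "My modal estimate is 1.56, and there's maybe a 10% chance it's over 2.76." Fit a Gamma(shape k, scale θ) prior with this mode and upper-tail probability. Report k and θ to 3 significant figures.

k ≈ 6.84, θ ≈ 0.267

Gamma(k,θ) with k>1 has mode (k−1)θ, so θ = 1.56/(k−1).
Need P(X < 2.76) = 0.9 with θ tied to k this way. Start at k = 2, θ = 1.56: P(X<2.76) ≈ 0.528.
Too low — raise k to concentrate. Iterating converges to k ≈ 6.84.
Then θ = 1.56/(6.84−1) ≈ 0.267.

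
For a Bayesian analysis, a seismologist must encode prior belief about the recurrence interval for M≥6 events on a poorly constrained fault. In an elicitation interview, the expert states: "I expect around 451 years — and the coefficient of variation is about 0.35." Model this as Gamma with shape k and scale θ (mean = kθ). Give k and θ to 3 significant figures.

k ≈ 8.16, θ ≈ 55.2

For Gamma(k, scale θ): mean = kθ, variance = kθ², so CV = 1/√k.
CV = 0.35, hence k = 1/CV² = 8.16.
Then θ = mean/k = 451/8.16 = 55.2.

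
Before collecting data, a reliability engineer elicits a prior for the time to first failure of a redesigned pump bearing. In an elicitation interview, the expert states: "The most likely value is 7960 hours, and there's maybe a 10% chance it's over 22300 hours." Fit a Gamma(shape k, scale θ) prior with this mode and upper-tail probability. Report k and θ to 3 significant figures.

k ≈ 2.8, θ ≈ 4420

Gamma(k,θ) with k>1 has mode (k−1)θ, so θ = 7960/(k−1).
Need P(X < 22300) = 0.9 with θ tied to k this way. Start at k = 2, θ = 7960: P(X<22300) ≈ 0.769.
Too low — raise k to concentrate. Iterating converges to k ≈ 2.8.
Then θ = 7960/(2.8−1) ≈ 4420.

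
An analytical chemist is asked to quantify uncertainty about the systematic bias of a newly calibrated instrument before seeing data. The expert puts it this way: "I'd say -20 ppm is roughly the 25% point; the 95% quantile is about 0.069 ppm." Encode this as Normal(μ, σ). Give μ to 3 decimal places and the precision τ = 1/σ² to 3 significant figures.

The p-quantile of Normal(μ,σ) is μ + z_p·σ, with z_{0.25} = -0.6745 and z_{0.95} = 1.645.
Eliminate σ: μ = (z₂·x₁ − z₁·x₂)/(z₂ − z₁) = (1.645·-20 − (-0.6745)·0.069)/2.319 = -14.164.
Then σ = (x₂ − x₁)/(z₂ − z₁) = (0.069 − -20)/2.319 = 8.653.
Precision τ = 1/σ² = 1/8.653² = 0.0134.

μ = -14.164, τ = 0.0134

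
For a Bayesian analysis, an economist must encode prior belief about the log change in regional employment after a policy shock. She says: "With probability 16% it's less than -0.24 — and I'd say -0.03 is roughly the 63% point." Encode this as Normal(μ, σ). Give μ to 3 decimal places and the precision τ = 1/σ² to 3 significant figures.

The p-quantile of Normal(μ,σ) is μ + z_p·σ, with z_{0.16} = -0.9945 and z_{0.63} = 0.3319.
Eliminate σ: μ = (z₂·x₁ − z₁·x₂)/(z₂ − z₁) = (0.3319·-0.24 − (-0.9945)·-0.03)/1.326 = -0.083.
Then σ = (x₂ − x₁)/(z₂ − z₁) = (-0.03 − -0.24)/1.326 = 0.158.
Precision τ = 1/σ² = 1/0.1583² = 39.9.

μ = -0.083, τ = 39.9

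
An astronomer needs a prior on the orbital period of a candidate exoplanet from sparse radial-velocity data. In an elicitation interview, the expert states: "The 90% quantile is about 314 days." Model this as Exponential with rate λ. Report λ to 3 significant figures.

λ ≈ 0.00733

P(T < 314.0) = 1 − e^(−λ·314.0) = 0.9, so λ = −ln(1−0.9)/314.0 = −ln(0.1)/314.0 = 0.00733.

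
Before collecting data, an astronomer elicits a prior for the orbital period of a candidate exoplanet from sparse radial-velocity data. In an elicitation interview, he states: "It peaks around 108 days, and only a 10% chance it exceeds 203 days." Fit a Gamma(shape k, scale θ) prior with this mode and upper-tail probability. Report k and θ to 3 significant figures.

k ≈ 5.8, θ ≈ 22.5

Gamma(k,θ) with k>1 has mode (k−1)θ, so θ = 108/(k−1).
Need P(X < 203) = 0.9 with θ tied to k this way. Start at k = 2, θ = 108: P(X<203) ≈ 0.560.
Too low — raise k to concentrate. Iterating converges to k ≈ 5.8.
Then θ = 108/(5.8−1) ≈ 22.5.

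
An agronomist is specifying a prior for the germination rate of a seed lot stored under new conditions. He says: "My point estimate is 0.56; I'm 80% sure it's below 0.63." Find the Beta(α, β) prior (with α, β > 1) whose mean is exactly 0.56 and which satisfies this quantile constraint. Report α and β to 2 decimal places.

With mean 0.56 fixed, write α = 0.56s, β = 0.44s where s = α+β.
Need P(θ < 0.63) = 0.8 under Beta(0.56s, 0.44s). Normal approximation: (q−m)/√(m(1−m)/s) ≈ z_{0.8} = 0.842, so s ≈ 0.56·0.44·(0.842)²/(0.63−0.56)² = 35.6.
At s = 35.6: P(θ<0.63) ≈ 0.798. Adjusting to match 0.8 gives s ≈ 36.06.
So α = 0.56·36.06 ≈ 20.19, β = 0.44·36.06 ≈ 15.87.

α ≈ 20.19, β ≈ 15.87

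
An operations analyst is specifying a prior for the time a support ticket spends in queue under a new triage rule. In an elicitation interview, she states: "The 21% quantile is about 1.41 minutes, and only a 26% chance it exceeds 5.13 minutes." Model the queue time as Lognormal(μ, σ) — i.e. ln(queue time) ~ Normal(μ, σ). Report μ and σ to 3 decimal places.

μ ≈ 1.062, σ ≈ 0.891

If T ~ Lognormal(μ,σ) then ln T ~ Normal(μ,σ), so the p-quantile of ln T is μ + z_p·σ.
ln(1.41) = 0.3436 and ln(5.13) = 1.635; z_{0.21} = -0.8064, z_{0.74} = 0.6433.
σ = (1.635 − 0.3436)/(0.6433 − (-0.8064)) = 0.891.
μ = 0.3436 − (-0.8064)·0.891 = 1.062.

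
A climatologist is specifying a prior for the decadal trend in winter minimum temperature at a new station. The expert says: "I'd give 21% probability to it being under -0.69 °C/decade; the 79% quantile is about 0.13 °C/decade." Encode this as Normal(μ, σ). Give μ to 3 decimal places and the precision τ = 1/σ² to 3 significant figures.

The p-quantile of Normal(μ,σ) is μ + z_p·σ, with z_{0.21} = -0.8064 and z_{0.79} = 0.8064.
Eliminate σ: μ = (z₂·x₁ − z₁·x₂)/(z₂ − z₁) = (0.8064·-0.69 − (-0.8064)·0.13)/1.613 = -0.280.
Then σ = (x₂ − x₁)/(z₂ − z₁) = (0.13 − -0.69)/1.613 = 0.508.
Precision τ = 1/σ² = 1/0.5084² = 3.87.

μ = -0.280, τ = 3.87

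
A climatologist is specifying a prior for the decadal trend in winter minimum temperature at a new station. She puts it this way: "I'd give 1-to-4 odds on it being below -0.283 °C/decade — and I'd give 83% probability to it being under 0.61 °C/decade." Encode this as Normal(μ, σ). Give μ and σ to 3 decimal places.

μ = 0.136, σ = 0.497

For Normal(μ,σ), the p-quantile is μ + z_p·σ. Here z_{0.2} = -0.8416, z_{0.83} = 0.9542.
So -0.283 = μ − 0.8416σ and 0.61 = μ + 0.9542σ.
Subtracting: σ = (0.61 − -0.283)/(0.9542 − (-0.8416)) = 0.497.
Then μ = -0.283 − (-0.8416)·0.497 = 0.136.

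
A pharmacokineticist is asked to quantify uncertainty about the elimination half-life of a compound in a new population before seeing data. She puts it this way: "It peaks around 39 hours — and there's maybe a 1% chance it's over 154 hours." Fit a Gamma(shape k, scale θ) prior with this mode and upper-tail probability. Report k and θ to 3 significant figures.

Gamma(k,θ) with k>1 has mode (k−1)θ, so θ = 39/(k−1).
Need P(X < 154) = 0.99 with θ tied to k this way. Start at k = 2, θ = 39: P(X<154) ≈ 0.905.
Too low — raise k to concentrate. Iterating converges to k ≈ 3.22.
Then θ = 39/(3.22−1) ≈ 17.5.

k ≈ 3.22, θ ≈ 17.5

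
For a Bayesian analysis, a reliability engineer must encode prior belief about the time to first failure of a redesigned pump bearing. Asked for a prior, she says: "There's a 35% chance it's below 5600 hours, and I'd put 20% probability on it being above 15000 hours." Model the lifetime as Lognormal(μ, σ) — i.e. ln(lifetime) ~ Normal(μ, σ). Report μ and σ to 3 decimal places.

If T ~ Lognormal(μ,σ) then ln T ~ Normal(μ,σ), so the p-quantile of ln T is μ + z_p·σ.
ln(5600) = 8.631 and ln(15000) = 9.616; z_{0.35} = -0.3853, z_{0.8} = 0.8416.
σ = (9.616 − 8.631)/(0.8416 − (-0.3853)) = 0.803.
μ = 8.631 − (-0.3853)·0.803 = 8.940.

μ ≈ 8.940, σ ≈ 0.803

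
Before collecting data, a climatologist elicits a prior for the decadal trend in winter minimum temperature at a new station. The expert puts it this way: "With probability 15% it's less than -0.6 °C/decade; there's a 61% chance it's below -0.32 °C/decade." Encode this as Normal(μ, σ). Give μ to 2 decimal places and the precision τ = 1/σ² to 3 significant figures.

The p-quantile of Normal(μ,σ) is μ + z_p·σ, with z_{0.15} = -1.036 and z_{0.61} = 0.2793.
Eliminate σ: μ = (z₂·x₁ − z₁·x₂)/(z₂ − z₁) = (0.2793·-0.6 − (-1.036)·-0.32)/1.316 = -0.38.
Then σ = (x₂ − x₁)/(z₂ − z₁) = (-0.32 − -0.6)/1.316 = 0.21.
Precision τ = 1/σ² = 1/0.2128² = 22.1.

μ = -0.38, τ = 22.1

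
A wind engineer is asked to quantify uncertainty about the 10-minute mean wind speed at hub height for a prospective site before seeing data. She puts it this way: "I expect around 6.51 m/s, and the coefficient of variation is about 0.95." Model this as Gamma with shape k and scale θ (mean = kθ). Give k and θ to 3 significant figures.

For Gamma(k, scale θ): mean = kθ, variance = kθ², so CV = 1/√k.
CV = 0.95, hence k = 1/CV² = 1.11.
Then θ = mean/k = 6.51/1.11 = 5.88.

k ≈ 1.11, θ ≈ 5.88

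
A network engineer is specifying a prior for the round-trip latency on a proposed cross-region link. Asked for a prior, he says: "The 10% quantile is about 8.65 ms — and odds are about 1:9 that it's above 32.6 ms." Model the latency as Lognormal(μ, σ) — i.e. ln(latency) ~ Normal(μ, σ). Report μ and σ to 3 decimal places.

μ ≈ 2.821, σ ≈ 0.518

If T ~ Lognormal(μ,σ) then ln T ~ Normal(μ,σ), so the p-quantile of ln T is μ + z_p·σ.
ln(8.65) = 2.158 and ln(32.6) = 3.484; z_{0.1} = -1.282, z_{0.9} = 1.282.
σ = (3.484 − 2.158)/(1.282 − (-1.282)) = 0.518.
μ = 2.158 − (-1.282)·0.518 = 2.821.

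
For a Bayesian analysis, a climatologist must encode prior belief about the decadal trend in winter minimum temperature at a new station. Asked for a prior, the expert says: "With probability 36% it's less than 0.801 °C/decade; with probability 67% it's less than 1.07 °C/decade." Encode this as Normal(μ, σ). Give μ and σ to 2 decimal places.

The p-quantile of Normal(μ,σ) is μ + z_p·σ, with z_{0.36} = -0.3585 and z_{0.67} = 0.4399.
Eliminate σ: μ = (z₂·x₁ − z₁·x₂)/(z₂ − z₁) = (0.4399·0.801 − (-0.3585)·1.07)/0.7984 = 0.92.
Then σ = (x₂ − x₁)/(z₂ − z₁) = (1.07 − 0.801)/0.7984 = 0.34.

μ = 0.92, σ = 0.34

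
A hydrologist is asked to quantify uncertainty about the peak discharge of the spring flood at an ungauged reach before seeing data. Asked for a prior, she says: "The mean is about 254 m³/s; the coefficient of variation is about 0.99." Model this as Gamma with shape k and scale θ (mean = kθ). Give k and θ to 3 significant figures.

For Gamma(k, scale θ): mean = kθ, variance = kθ², so CV = 1/√k.
CV = 0.99, hence k = 1/CV² = 1.02.
Then θ = mean/k = 254/1.02 = 249.

k ≈ 1.02, θ ≈ 249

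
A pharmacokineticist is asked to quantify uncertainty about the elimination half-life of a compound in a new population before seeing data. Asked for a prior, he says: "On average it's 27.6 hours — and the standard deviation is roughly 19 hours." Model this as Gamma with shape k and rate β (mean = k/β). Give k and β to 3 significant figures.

k ≈ 2.11, β ≈ 0.0765

For Gamma(k, rate β): mean = k/β, variance = k/β², so CV = 1/√k.
CV = SD/mean = 19/27.6 = 0.6884, hence k = 1/CV² = 2.11.
Then β = k/mean = 2.11/27.6 = 0.0765.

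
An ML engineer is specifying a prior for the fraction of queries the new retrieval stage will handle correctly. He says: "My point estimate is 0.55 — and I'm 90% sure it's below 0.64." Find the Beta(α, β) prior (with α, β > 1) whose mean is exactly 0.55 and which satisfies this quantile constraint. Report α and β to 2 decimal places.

α ≈ 27.14, β ≈ 22.21

With mean 0.55 fixed, write α = 0.55s, β = 0.45s where s = α+β.
Need P(θ < 0.64) = 0.9 under Beta(0.55s, 0.45s). Normal approximation: (q−m)/√(m(1−m)/s) ≈ z_{0.9} = 1.28, so s ≈ 0.55·0.45·(1.28)²/(0.64−0.55)² = 50.2.
At s = 50.2: P(θ<0.64) ≈ 0.902. Adjusting to match 0.9 gives s ≈ 49.35.
So α = 0.55·49.35 ≈ 27.14, β = 0.45·49.35 ≈ 22.21.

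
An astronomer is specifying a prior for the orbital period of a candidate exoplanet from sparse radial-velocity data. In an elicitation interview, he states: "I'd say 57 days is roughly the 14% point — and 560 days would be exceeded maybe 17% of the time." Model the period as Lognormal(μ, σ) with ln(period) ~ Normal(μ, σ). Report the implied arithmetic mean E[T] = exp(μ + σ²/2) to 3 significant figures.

If T ~ Lognormal(μ,σ) then ln T ~ Normal(μ,σ), so the p-quantile of ln T is μ + z_p·σ.
ln(57) = 4.043 and ln(560) = 6.328; z_{0.14} = -1.08, z_{0.83} = 0.9542.
σ = (6.328 − 4.043)/(0.9542 − (-1.08)) = 1.123.
μ = 4.043 − (-1.08)·1.123 = 5.256.
E[T] = exp(μ + σ²/2) = exp(5.256 + 0.6307) = 360 days.

E[T] ≈ 360 days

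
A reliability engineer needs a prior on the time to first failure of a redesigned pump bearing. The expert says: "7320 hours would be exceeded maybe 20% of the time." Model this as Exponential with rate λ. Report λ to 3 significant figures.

P(T > 7320.0) = e^(−λ·7320.0) = 0.2, so λ = −ln(0.2)/7320.0 = 0.00022.

λ ≈ 0.00022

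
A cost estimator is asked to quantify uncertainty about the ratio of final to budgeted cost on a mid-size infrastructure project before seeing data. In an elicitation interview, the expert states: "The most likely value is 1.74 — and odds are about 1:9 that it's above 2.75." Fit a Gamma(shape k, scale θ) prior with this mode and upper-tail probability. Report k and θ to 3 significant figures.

k ≈ 9.95, θ ≈ 0.194

Gamma(k,θ) with k>1 has mode (k−1)θ, so θ = 1.74/(k−1).
Need P(X < 2.75) = 0.9 with θ tied to k this way. Start at k = 2, θ = 1.74: P(X<2.75) ≈ 0.469.
Too low — raise k to concentrate. Iterating converges to k ≈ 9.95.
Then θ = 1.74/(9.95−1) ≈ 0.194.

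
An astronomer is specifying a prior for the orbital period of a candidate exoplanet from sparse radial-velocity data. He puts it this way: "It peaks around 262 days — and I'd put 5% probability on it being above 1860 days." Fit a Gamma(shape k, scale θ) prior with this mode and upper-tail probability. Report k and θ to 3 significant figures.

Gamma(k,θ) with k>1 has mode (k−1)θ, so θ = 262/(k−1).
Need P(X < 1860) = 0.95 with θ tied to k this way. Start at k = 2, θ = 262: P(X<1860) ≈ 0.993.
Too high — lower k to spread out. Iterating converges to k ≈ 1.57.
Then θ = 262/(1.57−1) ≈ 462.

k ≈ 1.57, θ ≈ 462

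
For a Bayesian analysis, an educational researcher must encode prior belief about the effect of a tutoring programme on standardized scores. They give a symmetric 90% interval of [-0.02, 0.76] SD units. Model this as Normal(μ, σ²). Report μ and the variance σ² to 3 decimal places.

A symmetric 90% interval runs μ ± z·σ with z = 1.645.
Half-width = 0.39, so σ = 0.39/1.645 = 0.2371 and σ² = 0.056.
μ is the interval midpoint, 0.370.

μ = 0.370, σ² = 0.056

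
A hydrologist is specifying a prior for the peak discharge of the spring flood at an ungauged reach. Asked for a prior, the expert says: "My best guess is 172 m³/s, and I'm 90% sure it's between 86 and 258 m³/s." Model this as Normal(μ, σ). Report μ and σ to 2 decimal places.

A symmetric 90% interval runs μ ± z·σ with z = 1.645.
Half-width = 86, so σ = 86/1.645 = 52.28.
μ is the stated best guess, 172.00.

μ = 172.00, σ = 52.28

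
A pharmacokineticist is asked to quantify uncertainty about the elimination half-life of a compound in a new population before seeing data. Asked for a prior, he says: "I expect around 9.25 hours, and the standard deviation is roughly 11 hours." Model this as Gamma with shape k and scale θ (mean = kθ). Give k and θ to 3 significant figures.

For Gamma(k, scale θ): mean = kθ, variance = kθ², so CV = 1/√k.
CV = SD/mean = 11/9.25 = 1.189, hence k = 1/CV² = 0.707.
Then θ = mean/k = 9.25/0.707 = 13.1.

k ≈ 0.707, θ ≈ 13.1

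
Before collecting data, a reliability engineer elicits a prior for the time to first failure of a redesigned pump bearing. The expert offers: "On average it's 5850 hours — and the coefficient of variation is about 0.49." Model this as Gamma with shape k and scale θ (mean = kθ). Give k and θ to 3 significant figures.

k ≈ 4.16, θ ≈ 1400

For Gamma(k, scale θ): mean = kθ, variance = kθ², so CV = 1/√k.
CV = 0.49, hence k = 1/CV² = 4.16.
Then θ = mean/k = 5850/4.16 = 1400.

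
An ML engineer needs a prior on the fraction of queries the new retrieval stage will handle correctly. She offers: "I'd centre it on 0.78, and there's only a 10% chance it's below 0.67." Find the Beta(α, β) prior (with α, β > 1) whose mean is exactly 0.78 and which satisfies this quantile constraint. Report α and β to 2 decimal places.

α ≈ 19.28, β ≈ 5.44

With mean 0.78 fixed, write α = 0.78s, β = 0.22s where s = α+β.
Need P(θ < 0.67) = 0.1 under Beta(0.78s, 0.22s). Normal approximation: (q−m)/√(m(1−m)/s) ≈ z_{0.1} = -1.28, so s ≈ 0.78·0.22·(-1.28)²/(0.67−0.78)² = 23.3.
At s = 23.3: P(θ<0.67) ≈ 0.106. Adjusting to match 0.1 gives s ≈ 24.72.
So α = 0.78·24.72 ≈ 19.28, β = 0.22·24.72 ≈ 5.44.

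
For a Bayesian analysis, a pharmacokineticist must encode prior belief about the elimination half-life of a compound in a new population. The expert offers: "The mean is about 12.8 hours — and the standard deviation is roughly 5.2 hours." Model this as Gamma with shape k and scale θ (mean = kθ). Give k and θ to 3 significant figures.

k ≈ 6.06, θ ≈ 2.11

For Gamma(k, scale θ): mean = kθ, variance = kθ², so CV = 1/√k.
CV = SD/mean = 5.2/12.8 = 0.4062, hence k = 1/CV² = 6.06.
Then θ = mean/k = 12.8/6.06 = 2.11.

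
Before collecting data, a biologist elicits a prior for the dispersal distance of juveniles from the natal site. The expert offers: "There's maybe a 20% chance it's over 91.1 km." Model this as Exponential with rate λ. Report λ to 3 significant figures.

λ ≈ 0.0177

P(T > 91.1) = e^(−λ·91.1) = 0.2, so λ = −ln(0.2)/91.1 = 0.0177.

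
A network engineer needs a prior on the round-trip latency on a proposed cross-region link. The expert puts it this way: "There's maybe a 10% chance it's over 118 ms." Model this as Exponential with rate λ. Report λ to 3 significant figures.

λ ≈ 0.0195

P(T > 118.0) = e^(−λ·118.0) = 0.1, so λ = −ln(0.1)/118.0 = 0.0195.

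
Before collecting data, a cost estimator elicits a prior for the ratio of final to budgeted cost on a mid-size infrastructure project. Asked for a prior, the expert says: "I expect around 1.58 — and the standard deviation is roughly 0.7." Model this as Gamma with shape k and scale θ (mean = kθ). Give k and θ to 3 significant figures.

k ≈ 5.09, θ ≈ 0.31

For Gamma(k, scale θ): mean = kθ, variance = kθ², so CV = 1/√k.
CV = SD/mean = 0.7/1.58 = 0.443, hence k = 1/CV² = 5.09.
Then θ = mean/k = 1.58/5.09 = 0.31.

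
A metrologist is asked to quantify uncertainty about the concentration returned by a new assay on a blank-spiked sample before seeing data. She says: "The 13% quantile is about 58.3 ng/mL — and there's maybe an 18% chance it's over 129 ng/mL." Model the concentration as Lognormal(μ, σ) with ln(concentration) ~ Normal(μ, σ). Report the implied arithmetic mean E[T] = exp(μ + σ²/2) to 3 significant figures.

If T ~ Lognormal(μ,σ) then ln T ~ Normal(μ,σ), so the p-quantile of ln T is μ + z_p·σ.
ln(58.3) = 4.066 and ln(129) = 4.86; z_{0.13} = -1.126, z_{0.82} = 0.9154.
σ = (4.86 − 4.066)/(0.9154 − (-1.126)) = 0.389.
μ = 4.066 − (-1.126)·0.389 = 4.504.
E[T] = exp(μ + σ²/2) = exp(4.504 + 0.0757) = 97.5 ng/mL.

E[T] ≈ 97.5 ng/mL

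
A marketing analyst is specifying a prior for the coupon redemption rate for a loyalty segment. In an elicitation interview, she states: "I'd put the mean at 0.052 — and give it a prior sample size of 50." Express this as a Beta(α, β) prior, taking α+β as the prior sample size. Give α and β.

Under the effective-sample-size interpretation, Beta(α, β) has prior mean α/(α+β) and prior sample size α+β.
So α+β = 50 and α/(α+β) = 0.052, giving α = 0.052·50 = 2.6 and β = 50 − 2.6 = 47.4.

α = 2.6, β = 47.4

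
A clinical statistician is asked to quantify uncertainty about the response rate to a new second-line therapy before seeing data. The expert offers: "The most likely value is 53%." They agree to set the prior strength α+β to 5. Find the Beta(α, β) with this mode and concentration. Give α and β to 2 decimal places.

For α,β > 1 the Beta mode is (α−1)/(α+β−2). With α+β = 5, the mode is (α−1)/3.
Set (α−1)/3 = 0.53 → α = 1 + 0.53·3 = 2.59.
β = 5 − α = 2.41.

α = 2.59, β = 2.41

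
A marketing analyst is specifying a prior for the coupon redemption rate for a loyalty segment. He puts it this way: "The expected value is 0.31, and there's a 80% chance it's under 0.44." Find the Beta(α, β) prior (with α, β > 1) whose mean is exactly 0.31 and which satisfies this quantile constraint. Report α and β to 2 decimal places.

α ≈ 2.59, β ≈ 5.76

With mean 0.31 fixed, write α = 0.31s, β = 0.69s where s = α+β.
Need P(θ < 0.44) = 0.8 under Beta(0.31s, 0.69s). Normal approximation: (q−m)/√(m(1−m)/s) ≈ z_{0.8} = 0.842, so s ≈ 0.31·0.69·(0.842)²/(0.44−0.31)² = 9.0.
At s = 9.0: P(θ<0.44) ≈ 0.807. Adjusting to match 0.8 gives s ≈ 8.35.
So α = 0.31·8.35 ≈ 2.59, β = 0.69·8.35 ≈ 5.76.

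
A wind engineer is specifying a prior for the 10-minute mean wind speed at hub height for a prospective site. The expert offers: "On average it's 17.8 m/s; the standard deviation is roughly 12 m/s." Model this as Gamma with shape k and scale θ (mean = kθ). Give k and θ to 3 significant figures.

k ≈ 2.2, θ ≈ 8.09

For Gamma(k, scale θ): mean = kθ, variance = kθ², so CV = 1/√k.
CV = SD/mean = 12/17.8 = 0.6742, hence k = 1/CV² = 2.2.
Then θ = mean/k = 17.8/2.2 = 8.09.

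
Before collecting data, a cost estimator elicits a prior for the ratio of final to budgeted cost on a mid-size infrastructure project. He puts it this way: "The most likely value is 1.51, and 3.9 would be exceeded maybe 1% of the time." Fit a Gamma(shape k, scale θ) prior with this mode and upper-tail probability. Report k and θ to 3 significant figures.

k ≈ 6.18, θ ≈ 0.292

Gamma(k,θ) with k>1 has mode (k−1)θ, so θ = 1.51/(k−1).
Need P(X < 3.9) = 0.99 with θ tied to k this way. Start at k = 2, θ = 1.51: P(X<3.9) ≈ 0.729.
Too low — raise k to concentrate. Iterating converges to k ≈ 6.18.
Then θ = 1.51/(6.18−1) ≈ 0.292.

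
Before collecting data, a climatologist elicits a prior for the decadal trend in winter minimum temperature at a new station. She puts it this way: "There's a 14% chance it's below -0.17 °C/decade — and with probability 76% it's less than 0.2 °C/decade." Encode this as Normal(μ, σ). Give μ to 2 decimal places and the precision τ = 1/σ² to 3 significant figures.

μ = 0.05, τ = 23.3

For Normal(μ,σ), the p-quantile is μ + z_p·σ. Here z_{0.14} = -1.08, z_{0.76} = 0.7063.
So -0.17 = μ − 1.08σ and 0.2 = μ + 0.7063σ.
Subtracting: σ = (0.2 − -0.17)/(0.7063 − (-1.08)) = 0.21.
Then μ = -0.17 − (-1.08)·0.21 = 0.05.
Precision τ = 1/σ² = 1/0.2071² = 23.3.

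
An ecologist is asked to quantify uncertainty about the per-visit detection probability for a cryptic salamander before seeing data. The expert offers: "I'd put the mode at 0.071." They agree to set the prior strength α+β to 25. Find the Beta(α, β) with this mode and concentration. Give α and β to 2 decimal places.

α = 2.63, β = 22.37

For α,β > 1 the Beta mode is (α−1)/(α+β−2). With α+β = 25, the mode is (α−1)/23.
Set (α−1)/23 = 0.071 → α = 1 + 0.071·23 = 2.63.
β = 25 − α = 22.37.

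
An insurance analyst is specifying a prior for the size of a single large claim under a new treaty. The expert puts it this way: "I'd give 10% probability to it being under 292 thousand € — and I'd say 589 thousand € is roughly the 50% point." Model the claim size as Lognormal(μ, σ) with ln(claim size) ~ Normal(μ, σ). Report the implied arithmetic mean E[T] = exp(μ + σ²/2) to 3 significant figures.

If T ~ Lognormal(μ,σ) then ln T ~ Normal(μ,σ), so the p-quantile of ln T is μ + z_p·σ.
ln(292) = 5.677 and ln(589) = 6.378; z_{0.1} = -1.282, z_{0.5} = 0.
σ = (6.378 − 5.677)/(0 − (-1.282)) = 0.548.
μ = 5.677 − (-1.282)·0.548 = 6.378.
E[T] = exp(μ + σ²/2) = exp(6.378 + 0.1499) = 684 thousand €.

E[T] ≈ 684 thousand €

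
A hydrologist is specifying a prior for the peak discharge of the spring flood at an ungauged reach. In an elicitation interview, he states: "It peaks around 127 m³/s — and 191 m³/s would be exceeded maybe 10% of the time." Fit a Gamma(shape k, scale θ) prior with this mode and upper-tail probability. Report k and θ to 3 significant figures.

k ≈ 12.2, θ ≈ 11.4

Gamma(k,θ) with k>1 has mode (k−1)θ, so θ = 127/(k−1).
Need P(X < 191) = 0.9 with θ tied to k this way. Start at k = 2, θ = 127: P(X<191) ≈ 0.443.
Too low — raise k to concentrate. Iterating converges to k ≈ 12.2.
Then θ = 127/(12.2−1) ≈ 11.4.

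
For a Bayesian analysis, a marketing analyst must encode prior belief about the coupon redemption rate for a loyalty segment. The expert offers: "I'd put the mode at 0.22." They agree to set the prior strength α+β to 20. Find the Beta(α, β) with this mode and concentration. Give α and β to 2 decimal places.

For α,β > 1 the Beta mode is (α−1)/(α+β−2). With α+β = 20, the mode is (α−1)/18.
Set (α−1)/18 = 0.22 → α = 1 + 0.22·18 = 4.96.
β = 20 − α = 15.04.

α = 4.96, β = 15.04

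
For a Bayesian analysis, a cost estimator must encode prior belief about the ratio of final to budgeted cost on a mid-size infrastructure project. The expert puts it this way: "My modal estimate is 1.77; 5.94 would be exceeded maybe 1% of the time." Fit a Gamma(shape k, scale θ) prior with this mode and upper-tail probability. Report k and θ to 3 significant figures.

Gamma(k,θ) with k>1 has mode (k−1)θ, so θ = 1.77/(k−1).
Need P(X < 5.94) = 0.99 with θ tied to k this way. Start at k = 2, θ = 1.77: P(X<5.94) ≈ 0.848.
Too low — raise k to concentrate. Iterating converges to k ≈ 3.99.
Then θ = 1.77/(3.99−1) ≈ 0.593.

k ≈ 3.99, θ ≈ 0.593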